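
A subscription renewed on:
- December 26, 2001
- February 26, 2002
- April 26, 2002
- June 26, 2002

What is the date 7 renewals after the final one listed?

August 26, 2003

The day-of-month is always 26 (62, 59, 61 days between events).
So this recurs on the 26th of every 2 months.
August 2002: August 26, 2002.
October 2002: October 26, 2002.
December 2002: December 26, 2002.
February 2003: February 26, 2003.
April 2003: April 26, 2003.
Next: June 2003 → June 26, 2003.
August 2003: August 26, 2003.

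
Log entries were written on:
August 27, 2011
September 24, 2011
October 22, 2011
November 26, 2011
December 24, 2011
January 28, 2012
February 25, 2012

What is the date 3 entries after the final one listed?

May 26, 2012

Gaps: 28, 28, 35, 28, 35, 28 days — a mix of 28 and 35. Every date is a Saturday.
Each is the 4th Saturday of its month.
March 2012 — 4th Saturday is March 24, 2012.
April 2012 — 4th Saturday is April 28, 2012.
4th Saturday of May 2012: May 26, 2012.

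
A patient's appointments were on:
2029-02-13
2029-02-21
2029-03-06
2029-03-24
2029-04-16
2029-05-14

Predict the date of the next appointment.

2029-06-16

Gaps: 8, 13, 18, 23, 28 days — each gap is 5 larger than the previous one.
Next gap: 33 days. 2029-05-14 + 33 days = 2029-06-16.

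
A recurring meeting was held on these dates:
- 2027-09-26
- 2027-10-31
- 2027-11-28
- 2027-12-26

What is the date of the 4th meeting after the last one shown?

2028-04-30

Every date is a Sunday; gaps 35, 28, 28 days.
Each is the last Sunday of its month (at least one falls on the 29th or later, ruling out '4th Sunday').
Last Sunday of January 2028: 2028-01-30.
February 2028 ends with Sunday 2028-02-27.
March 2028 ends with Sunday 2028-03-26.
April 2028 ends with Sunday 2028-04-30.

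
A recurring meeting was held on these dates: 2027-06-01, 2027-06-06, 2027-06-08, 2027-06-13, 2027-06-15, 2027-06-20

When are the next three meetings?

2027-06-22, 2027-06-27, 2027-06-29

Gaps: 5, 2, 5, 2, 5 days — not constant, but cyclic with period 2.
The events fall on every Tuesday and Sunday.
Next Tuesday: 2027-06-22.
The following Sunday is 2027-06-27.
The following Tuesday is 2027-06-29.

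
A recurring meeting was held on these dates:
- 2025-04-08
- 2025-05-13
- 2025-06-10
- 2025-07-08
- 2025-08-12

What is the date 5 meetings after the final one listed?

2026-01-13

These are Tuesdays at 28- or 35-day spacing (35, 28, 28, 35).
The pattern: 2nd Tuesday of the month.
2nd Tuesday of September 2025: 2025-09-09.
October 2025 — 2nd Tuesday is 2025-10-14.
2nd Tuesday of November 2025: 2025-11-11.
2nd Tuesday of December 2025: 2025-12-09.
January 2026 — 2nd Tuesday is 2026-01-13.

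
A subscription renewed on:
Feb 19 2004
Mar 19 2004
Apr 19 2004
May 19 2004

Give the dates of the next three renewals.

The day-of-month is always 19 (29, 31, 30 days between events).
So this recurs on the 19th of each month.
Next: June 2004 → Jun 19 2004.
July 2004: Jul 19 2004.
August 2004: Aug 19 2004.

Jun 19 2004, Jul 19 2004, Aug 19 2004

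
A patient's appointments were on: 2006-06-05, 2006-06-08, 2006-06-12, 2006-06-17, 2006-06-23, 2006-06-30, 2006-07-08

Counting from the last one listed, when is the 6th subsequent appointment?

2006-09-15

Intervals are 3, 4, 5, 6, 7, 8 days — an arithmetic progression with common difference 1.
Next gap: 9 days. 2006-07-08 + 9 days = 2006-07-17.
Next gap: 10 days. 2006-07-17 + 10 days = 2006-07-27.
Next gap: 11 days. 2006-07-27 + 11 days = 2006-08-07.
Next gap: 12 days. 2006-08-07 + 12 days = 2006-08-19.
Next gap: 13 days. 2006-08-19 + 13 days = 2006-09-01.
Next gap: 14 days. 2006-09-01 + 14 days = 2006-09-15.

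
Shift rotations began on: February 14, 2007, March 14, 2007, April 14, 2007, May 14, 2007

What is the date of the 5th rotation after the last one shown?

Gaps: 28, 31, 30 days — not constant. Every event is on the 14th of the month.
Pattern: the 14th of each month.
June 2007: June 14, 2007.
Next: July 2007 → July 14, 2007.
August 2007: August 14, 2007.
Next: September 2007 → September 14, 2007.
Next: October 2007 → October 14, 2007.

October 14, 2007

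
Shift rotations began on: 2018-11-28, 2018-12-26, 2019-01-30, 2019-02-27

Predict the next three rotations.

2019-03-27, 2019-04-24, 2019-05-29

All Wednesdays; the gaps (28, 35, 28) vary with month length.
This is the last Wednesday of each month.
March 2019 ends with Wednesday 2019-03-27.
Last Wednesday of April 2019: 2019-04-24.
May 2019 ends with Wednesday 2019-05-29.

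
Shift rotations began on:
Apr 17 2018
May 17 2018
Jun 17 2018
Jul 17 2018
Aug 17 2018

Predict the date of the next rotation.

Sep 17 2018

Each date is the 17th; the gaps (30, 31, 30, 31) track the month lengths.
The rule is the 17th of each month.
Next: September 2018 → Sep 17 2018.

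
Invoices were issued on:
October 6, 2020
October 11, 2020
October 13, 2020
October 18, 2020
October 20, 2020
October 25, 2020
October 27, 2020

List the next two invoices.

The gap pattern 5, 2, 5, 2, 5, 2 repeats every 2 events.
These are the Tuesdays and Sundays of each week.
The following Sunday is November 1, 2020.
The following Tuesday is November 3, 2020.

November 1, 2020; November 3, 2020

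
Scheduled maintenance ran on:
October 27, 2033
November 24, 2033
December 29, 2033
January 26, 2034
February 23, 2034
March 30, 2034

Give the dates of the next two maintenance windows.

Every date is a Thursday; gaps 28, 35, 28, 28, 35 days.
Each is the last Thursday of its month (at least one falls on the 29th or later, ruling out '4th Thursday').
Last Thursday of April 2034: April 27, 2034.
May 2034 ends with Thursday May 25, 2034.

April 27, 2034; May 25, 2034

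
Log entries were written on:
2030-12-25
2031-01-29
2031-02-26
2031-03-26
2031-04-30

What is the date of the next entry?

Every date is a Wednesday; gaps 35, 28, 28, 35 days.
Each is the last Wednesday of its month (at least one falls on the 29th or later, ruling out '4th Wednesday').
Last Wednesday of May 2031: 2031-05-28.

2031-05-28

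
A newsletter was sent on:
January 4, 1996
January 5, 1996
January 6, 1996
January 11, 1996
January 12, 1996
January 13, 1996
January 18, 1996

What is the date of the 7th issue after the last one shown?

February 2, 1996

Gaps: 1, 1, 5, 1, 1, 5 days — not constant, but cyclic with period 3.
The events fall on every Thursday, Friday and Saturday.
Next Friday: January 19, 1996.
Next Saturday: January 20, 1996.
Next Thursday: January 25, 1996.
Next Friday: January 26, 1996.
The following Saturday is January 27, 1996.
Next Thursday: February 1, 1996.
The following Friday is February 2, 1996.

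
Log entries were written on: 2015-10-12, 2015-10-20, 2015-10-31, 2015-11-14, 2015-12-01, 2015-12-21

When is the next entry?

Gaps: 8, 11, 14, 17, 20 days — each gap is 3 larger than the previous one.
Next gap: 23 days. 2015-12-21 + 23 days = 2016-01-13.

2016-01-13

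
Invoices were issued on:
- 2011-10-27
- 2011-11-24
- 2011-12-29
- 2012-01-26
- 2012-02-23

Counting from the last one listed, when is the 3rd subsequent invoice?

2012-05-31

Every date is a Thursday; gaps 28, 35, 28, 28 days.
Each is the last Thursday of its month (at least one falls on the 29th or later, ruling out '4th Thursday').
March 2012 ends with Thursday 2012-03-29.
Last Thursday of April 2012: 2012-04-26.
May 2012 ends with Thursday 2012-05-31.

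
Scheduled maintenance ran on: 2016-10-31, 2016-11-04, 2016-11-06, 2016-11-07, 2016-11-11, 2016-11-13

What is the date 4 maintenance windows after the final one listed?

2016-11-21

The gap pattern 4, 2, 1, 4, 2 repeats every 3 events.
These are the Mondays, Fridays and Sundays of each week.
Next Monday: 2016-11-14.
Next Friday: 2016-11-18.
Next Sunday: 2016-11-20.
Next Monday: 2016-11-21.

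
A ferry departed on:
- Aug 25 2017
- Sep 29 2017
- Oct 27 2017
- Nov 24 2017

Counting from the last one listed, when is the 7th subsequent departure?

Jun 29 2018

All Fridays; the gaps (35, 28, 28) vary with month length.
This is the last Friday of each month.
December 2017 ends with Friday Dec 29 2017.
January 2018 ends with Friday Jan 26 2018.
Last Friday of February 2018: Feb 23 2018.
March 2018 ends with Friday Mar 30 2018.
Last Friday of April 2018: Apr 27 2018.
May 2018 ends with Friday May 25 2018.
Last Friday of June 2018: Jun 29 2018.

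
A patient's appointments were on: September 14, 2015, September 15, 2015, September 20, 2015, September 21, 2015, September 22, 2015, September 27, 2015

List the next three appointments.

The gap pattern 1, 5, 1, 1, 5 repeats every 3 events.
These are the Mondays, Tuesdays and Sundays of each week.
The following Monday is September 28, 2015.
Next Tuesday: September 29, 2015.
Next Sunday: October 4, 2015.

September 28, 2015; September 29, 2015; October 4, 2015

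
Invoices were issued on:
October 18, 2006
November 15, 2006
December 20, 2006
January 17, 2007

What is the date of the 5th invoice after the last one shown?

Gaps: 28, 35, 28 days — a mix of 28 and 35. Every date is a Wednesday.
Each is the 3rd Wednesday of its month.
3rd Wednesday of February 2007: February 21, 2007.
March 2007 — 3rd Wednesday is March 21, 2007.
3rd Wednesday of April 2007: April 18, 2007.
May 2007 — 3rd Wednesday is May 16, 2007.
June 2007 — 3rd Wednesday is June 20, 2007.

June 20, 2007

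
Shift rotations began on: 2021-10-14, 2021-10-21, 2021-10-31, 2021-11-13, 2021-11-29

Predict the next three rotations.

2021-12-18, 2022-01-09, 2022-02-03

The spacing grows by 3 each time: 7, 10, 13, 16 days.
Next gap: 19 days. 2021-11-29 + 19 days = 2021-12-18.
Next gap: 22 days. 2021-12-18 + 22 days = 2022-01-09.
Next gap: 25 days. 2022-01-09 + 25 days = 2022-02-03.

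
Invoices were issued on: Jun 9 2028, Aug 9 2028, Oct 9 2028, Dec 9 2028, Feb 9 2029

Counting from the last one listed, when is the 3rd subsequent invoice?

Aug 9 2029

The day-of-month is always 9 (61, 61, 61, 62 days between events).
So this recurs on the 9th of every 2 months.
Next: April 2029 → Apr 9 2029.
June 2029: Jun 9 2029.
August 2029: Aug 9 2029.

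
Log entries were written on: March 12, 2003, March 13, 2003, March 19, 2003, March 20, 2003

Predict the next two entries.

March 26, 2003; March 27, 2003

Gaps: 1, 6, 1 days — not constant, but cyclic with period 2.
The events fall on every Wednesday and Thursday.
Next Wednesday: March 26, 2003.
Next Thursday: March 27, 2003.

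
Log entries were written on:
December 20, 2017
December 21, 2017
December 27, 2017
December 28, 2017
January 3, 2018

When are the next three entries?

January 4, 2018; January 10, 2018; January 11, 2018

Every event lands on a Wednesday or Thursday (gaps cycle 1, 6, 1, 6).
So the schedule is: every Wednesday and Thursday.
Next Thursday: January 4, 2018.
The following Wednesday is January 10, 2018.
The following Thursday is January 11, 2018.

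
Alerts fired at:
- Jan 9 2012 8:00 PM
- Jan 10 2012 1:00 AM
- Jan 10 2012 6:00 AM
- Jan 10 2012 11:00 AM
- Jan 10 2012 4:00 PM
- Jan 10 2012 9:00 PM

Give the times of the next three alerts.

Spacing: 5, 5, 5, 5, 5 h — constant 5 h.
Jan 10 2012 9:00 PM + 5 h = Jan 11 2012 2:00 AM.
Jan 11 2012 2:00 AM + 5 h = Jan 11 2012 7:00 AM.
Jan 11 2012 7:00 AM + 5 h = Jan 11 2012 12:00 PM.

Jan 11 2012 2:00 AM, Jan 11 2012 7:00 AM, Jan 11 2012 12:00 PM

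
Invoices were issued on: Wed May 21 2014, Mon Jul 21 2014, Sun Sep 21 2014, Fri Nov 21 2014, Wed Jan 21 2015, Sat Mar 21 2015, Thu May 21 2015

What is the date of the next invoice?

The day-of-month is always 21 (61, 62, 61, 61, 59, 61 days between events).
So this recurs on the 21st of every 2 months.
July 2015: Tue Jul 21 2015.

Tue Jul 21 2015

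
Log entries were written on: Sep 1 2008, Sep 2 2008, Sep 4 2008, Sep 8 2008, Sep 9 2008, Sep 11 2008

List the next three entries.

Sep 15 2008, Sep 16 2008, Sep 18 2008

The gap pattern 1, 2, 4, 1, 2 repeats every 3 events.
These are the Mondays, Tuesdays and Thursdays of each week.
Next Monday: Sep 15 2008.
The following Tuesday is Sep 16 2008.
Next Thursday: Sep 18 2008.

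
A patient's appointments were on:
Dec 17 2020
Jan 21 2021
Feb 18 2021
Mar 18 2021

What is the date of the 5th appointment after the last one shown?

Aug 19 2021

Gaps: 35, 28, 28 days — a mix of 28 and 35. Every date is a Thursday.
Each is the 3rd Thursday of its month.
3rd Thursday of April 2021: Apr 15 2021.
May 2021 — 3rd Thursday is May 20 2021.
June 2021 — 3rd Thursday is Jun 17 2021.
July 2021 — 3rd Thursday is Jul 15 2021.
August 2021 — 3rd Thursday is Aug 19 2021.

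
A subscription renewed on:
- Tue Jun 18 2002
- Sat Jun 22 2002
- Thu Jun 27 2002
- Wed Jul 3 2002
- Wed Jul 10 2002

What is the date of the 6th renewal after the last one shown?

Gaps: 4, 5, 6, 7 days — each gap is 1 larger than the previous one.
Next gap: 8 days. Wed Jul 10 2002 + 8 days = Thu Jul 18 2002.
Next gap: 9 days. Thu Jul 18 2002 + 9 days = Sat Jul 27 2002.
Next gap: 10 days. Sat Jul 27 2002 + 10 days = Tue Aug 6 2002.
Next gap: 11 days. Tue Aug 6 2002 + 11 days = Sat Aug 17 2002.
Next gap: 12 days. Sat Aug 17 2002 + 12 days = Thu Aug 29 2002.
Next gap: 13 days. Thu Aug 29 2002 + 13 days = Wed Sep 11 2002.

Wed Sep 11 2002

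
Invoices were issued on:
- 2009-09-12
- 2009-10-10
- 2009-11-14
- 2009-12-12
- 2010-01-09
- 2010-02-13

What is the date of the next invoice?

All dates are Saturdays, 28, 35, 28, 28, 35 days apart.
Specifically, the 2nd Saturday of each month.
2nd Saturday of March 2010: 2010-03-13.

2010-03-13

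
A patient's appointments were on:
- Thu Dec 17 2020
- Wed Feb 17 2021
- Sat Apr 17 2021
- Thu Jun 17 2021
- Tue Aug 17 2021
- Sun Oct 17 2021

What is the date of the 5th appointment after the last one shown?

Wed Aug 17 2022

Gaps: 62, 59, 61, 61, 61 days — not constant. Every event is on the 17th of the month.
Pattern: the 17th of every 2 months.
Next: December 2021 → Fri Dec 17 2021.
Next: February 2022 → Thu Feb 17 2022.
April 2022: Sun Apr 17 2022.
June 2022: Fri Jun 17 2022.
August 2022: Wed Aug 17 2022.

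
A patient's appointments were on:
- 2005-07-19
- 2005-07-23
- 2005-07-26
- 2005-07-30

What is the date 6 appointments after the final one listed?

Every event lands on a Tuesday or Saturday (gaps cycle 4, 3, 4).
So the schedule is: every Tuesday and Saturday.
Next Tuesday: 2005-08-02.
The following Saturday is 2005-08-06.
Next Tuesday: 2005-08-09.
The following Saturday is 2005-08-13.
The following Tuesday is 2005-08-16.
The following Saturday is 2005-08-20.

2005-08-20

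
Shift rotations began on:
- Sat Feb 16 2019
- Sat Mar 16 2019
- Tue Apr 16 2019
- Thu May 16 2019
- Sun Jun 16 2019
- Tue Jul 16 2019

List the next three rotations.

Fri Aug 16 2019, Mon Sep 16 2019, Wed Oct 16 2019

The day-of-month is always 16 (28, 31, 30, 31, 30 days between events).
So this recurs on the 16th of each month.
Next: August 2019 → Fri Aug 16 2019.
September 2019: Mon Sep 16 2019.
Next: October 2019 → Wed Oct 16 2019.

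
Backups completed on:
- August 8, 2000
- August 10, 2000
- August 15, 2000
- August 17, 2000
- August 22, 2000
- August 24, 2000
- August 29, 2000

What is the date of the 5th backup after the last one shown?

Every event lands on a Tuesday or Thursday (gaps cycle 2, 5, 2, 5, 2, 5).
So the schedule is: every Tuesday and Thursday.
The following Thursday is August 31, 2000.
Next Tuesday: September 5, 2000.
Next Thursday: September 7, 2000.
The following Tuesday is September 12, 2000.
The following Thursday is September 14, 2000.

September 14, 2000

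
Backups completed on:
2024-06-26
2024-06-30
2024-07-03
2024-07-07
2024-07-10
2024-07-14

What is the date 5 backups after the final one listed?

Gaps: 4, 3, 4, 3, 4 days — not constant, but cyclic with period 2.
The events fall on every Wednesday and Sunday.
Next Wednesday: 2024-07-17.
Next Sunday: 2024-07-21.
Next Wednesday: 2024-07-24.
Next Sunday: 2024-07-28.
Next Wednesday: 2024-07-31.

2024-07-31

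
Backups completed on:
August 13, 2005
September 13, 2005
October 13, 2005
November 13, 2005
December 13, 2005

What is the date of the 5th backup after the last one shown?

The day-of-month is always 13 (31, 30, 31, 30 days between events).
So this recurs on the 13th of each month.
Next: January 2006 → January 13, 2006.
Next: February 2006 → February 13, 2006.
March 2006: March 13, 2006.
April 2006: April 13, 2006.
May 2006: May 13, 2006.

May 13, 2006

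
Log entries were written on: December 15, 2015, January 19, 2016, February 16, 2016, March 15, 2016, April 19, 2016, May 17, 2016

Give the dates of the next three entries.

These are Tuesdays at 28- or 35-day spacing (35, 28, 28, 35, 28).
The pattern: 3rd Tuesday of the month.
June 2016 — 3rd Tuesday is June 21, 2016.
3rd Tuesday of July 2016: July 19, 2016.
August 2016 — 3rd Tuesday is August 16, 2016.

June 21, 2016; July 19, 2016; August 16, 2016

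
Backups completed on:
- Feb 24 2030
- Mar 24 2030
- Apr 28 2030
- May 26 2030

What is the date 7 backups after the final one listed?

All dates are Sundays, 28, 35, 28 days apart.
Specifically, the 4th Sunday of each month.
4th Sunday of June 2030: Jun 23 2030.
4th Sunday of July 2030: Jul 28 2030.
4th Sunday of August 2030: Aug 25 2030.
4th Sunday of September 2030: Sep 22 2030.
October 2030 — 4th Sunday is Oct 27 2030.
4th Sunday of November 2030: Nov 24 2030.
4th Sunday of December 2030: Dec 22 2030.

Dec 22 2030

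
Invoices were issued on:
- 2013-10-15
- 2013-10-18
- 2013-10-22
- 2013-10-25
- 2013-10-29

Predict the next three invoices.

2013-11-01, 2013-11-05, 2013-11-08

Gaps: 3, 4, 3, 4 days — not constant, but cyclic with period 2.
The events fall on every Tuesday and Friday.
Next Friday: 2013-11-01.
The following Tuesday is 2013-11-05.
The following Friday is 2013-11-08.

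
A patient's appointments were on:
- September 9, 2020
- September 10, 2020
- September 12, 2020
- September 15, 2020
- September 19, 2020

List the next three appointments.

September 24, 2020; September 30, 2020; October 7, 2020

Gaps: 1, 2, 3, 4 days — each gap is 1 larger than the previous one.
Next gap: 5 days. September 19, 2020 + 5 days = September 24, 2020.
Next gap: 6 days. September 24, 2020 + 6 days = September 30, 2020.
Next gap: 7 days. September 30, 2020 + 7 days = October 7, 2020.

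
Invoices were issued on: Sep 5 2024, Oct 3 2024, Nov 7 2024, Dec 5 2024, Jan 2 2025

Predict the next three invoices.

All dates are Thursdays, 28, 35, 28, 28 days apart.
Specifically, the 1st Thursday of each month.
February 2025 — 1st Thursday is Feb 6 2025.
1st Thursday of March 2025: Mar 6 2025.
1st Thursday of April 2025: Apr 3 2025.

Feb 6 2025, Mar 6 2025, Apr 3 2025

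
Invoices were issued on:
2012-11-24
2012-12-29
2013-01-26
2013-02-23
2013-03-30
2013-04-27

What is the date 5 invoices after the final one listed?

Every date is a Saturday; gaps 35, 28, 28, 35, 28 days.
Each is the last Saturday of its month (at least one falls on the 29th or later, ruling out '4th Saturday').
Last Saturday of May 2013: 2013-05-25.
June 2013 ends with Saturday 2013-06-29.
Last Saturday of July 2013: 2013-07-27.
August 2013 ends with Saturday 2013-08-31.
September 2013 ends with Saturday 2013-09-28.

2013-09-28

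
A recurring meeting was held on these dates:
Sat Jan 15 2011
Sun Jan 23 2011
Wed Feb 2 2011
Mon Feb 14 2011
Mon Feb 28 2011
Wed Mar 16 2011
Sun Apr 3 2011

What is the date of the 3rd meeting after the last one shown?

Gaps: 8, 10, 12, 14, 16, 18 days — each gap is 2 larger than the previous one.
Next gap: 20 days. Sun Apr 3 2011 + 20 days = Sat Apr 23 2011.
Next gap: 22 days. Sat Apr 23 2011 + 22 days = Sun May 15 2011.
Next gap: 24 days. Sun May 15 2011 + 24 days = Wed Jun 8 2011.

Wed Jun 8 2011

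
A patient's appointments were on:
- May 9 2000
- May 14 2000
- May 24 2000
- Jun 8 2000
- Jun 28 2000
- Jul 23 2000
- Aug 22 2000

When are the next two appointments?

Gaps: 5, 10, 15, 20, 25, 30 days — each gap is 5 larger than the previous one.
Next gap: 35 days. Aug 22 2000 + 35 days = Sep 26 2000.
Next gap: 40 days. Sep 26 2000 + 40 days = Nov 5 2000.

Sep 26 2000, Nov 5 2000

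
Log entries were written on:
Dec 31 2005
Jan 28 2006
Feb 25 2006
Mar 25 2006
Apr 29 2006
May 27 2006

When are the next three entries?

Jun 24 2006, Jul 29 2006, Aug 26 2006

Every date is a Saturday; gaps 28, 28, 28, 35, 28 days.
Each is the last Saturday of its month (at least one falls on the 29th or later, ruling out '4th Saturday').
June 2006 ends with Saturday Jun 24 2006.
July 2006 ends with Saturday Jul 29 2006.
August 2006 ends with Saturday Aug 26 2006.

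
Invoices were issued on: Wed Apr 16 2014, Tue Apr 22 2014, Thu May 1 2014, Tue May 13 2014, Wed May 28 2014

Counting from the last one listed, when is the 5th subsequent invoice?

Thu Sep 25 2014

Intervals are 6, 9, 12, 15 days — an arithmetic progression with common difference 3.
Next gap: 18 days. Wed May 28 2014 + 18 days = Sun Jun 15 2014.
Next gap: 21 days. Sun Jun 15 2014 + 21 days = Sun Jul 6 2014.
Next gap: 24 days. Sun Jul 6 2014 + 24 days = Wed Jul 30 2014.
Next gap: 27 days. Wed Jul 30 2014 + 27 days = Tue Aug 26 2014.
Next gap: 30 days. Tue Aug 26 2014 + 30 days = Thu Sep 25 2014.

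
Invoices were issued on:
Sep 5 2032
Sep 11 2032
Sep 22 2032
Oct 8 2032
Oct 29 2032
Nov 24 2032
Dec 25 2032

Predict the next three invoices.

The spacing grows by 5 each time: 6, 11, 16, 21, 26, 31 days.
Next gap: 36 days. Dec 25 2032 + 36 days = Jan 30 2033.
Next gap: 41 days. Jan 30 2033 + 41 days = Mar 12 2033.
Next gap: 46 days. Mar 12 2033 + 46 days = Apr 27 2033.

Jan 30 2033, Mar 12 2033, Apr 27 2033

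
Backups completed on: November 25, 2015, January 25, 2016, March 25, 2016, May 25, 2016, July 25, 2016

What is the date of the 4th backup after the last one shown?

The day-of-month is always 25 (61, 60, 61, 61 days between events).
So this recurs on the 25th of every 2 months.
September 2016: September 25, 2016.
November 2016: November 25, 2016.
Next: January 2017 → January 25, 2017.
Next: March 2017 → March 25, 2017.

March 25, 2017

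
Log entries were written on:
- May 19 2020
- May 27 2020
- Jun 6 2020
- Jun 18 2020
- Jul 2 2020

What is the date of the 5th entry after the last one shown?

Intervals are 8, 10, 12, 14 days — an arithmetic progression with common difference 2.
Next gap: 16 days. Jul 2 2020 + 16 days = Jul 18 2020.
Next gap: 18 days. Jul 18 2020 + 18 days = Aug 5 2020.
Next gap: 20 days. Aug 5 2020 + 20 days = Aug 25 2020.
Next gap: 22 days. Aug 25 2020 + 22 days = Sep 16 2020.
Next gap: 24 days. Sep 16 2020 + 24 days = Oct 10 2020.

Oct 10 2020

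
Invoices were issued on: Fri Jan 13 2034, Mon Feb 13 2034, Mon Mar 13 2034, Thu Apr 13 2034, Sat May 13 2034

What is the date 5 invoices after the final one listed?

Fri Oct 13 2034

Gaps: 31, 28, 31, 30 days — not constant. Every event is on the 13th of the month.
Pattern: the 13th of each month.
June 2034: Tue Jun 13 2034.
Next: July 2034 → Thu Jul 13 2034.
August 2034: Sun Aug 13 2034.
September 2034: Wed Sep 13 2034.
Next: October 2034 → Fri Oct 13 2034.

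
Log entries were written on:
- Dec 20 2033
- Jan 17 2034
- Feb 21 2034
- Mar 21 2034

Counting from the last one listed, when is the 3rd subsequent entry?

Jun 20 2034

Gaps: 28, 35, 28 days — a mix of 28 and 35. Every date is a Tuesday.
Each is the 3rd Tuesday of its month.
April 2034 — 3rd Tuesday is Apr 18 2034.
May 2034 — 3rd Tuesday is May 16 2034.
3rd Tuesday of June 2034: Jun 20 2034.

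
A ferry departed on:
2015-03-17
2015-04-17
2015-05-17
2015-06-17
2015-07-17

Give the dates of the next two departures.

Each date is the 17th; the gaps (31, 30, 31, 30) track the month lengths.
The rule is the 17th of each month.
August 2015: 2015-08-17.
September 2015: 2015-09-17.

2015-08-17, 2015-09-17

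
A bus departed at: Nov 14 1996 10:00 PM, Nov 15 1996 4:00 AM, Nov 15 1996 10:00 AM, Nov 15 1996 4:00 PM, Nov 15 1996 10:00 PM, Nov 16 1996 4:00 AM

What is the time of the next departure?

Nov 16 1996 10:00 AM

The interval is a steady 6 hours (6, 6, 6, 6, 6).
Nov 16 1996 4:00 AM + 6 h = Nov 16 1996 10:00 AM.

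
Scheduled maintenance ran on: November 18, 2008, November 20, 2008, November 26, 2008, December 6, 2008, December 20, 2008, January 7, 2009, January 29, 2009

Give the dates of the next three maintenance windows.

February 24, 2009; March 26, 2009; April 29, 2009

The spacing grows by 4 each time: 2, 6, 10, 14, 18, 22 days.
Next gap: 26 days. January 29, 2009 + 26 days = February 24, 2009.
Next gap: 30 days. February 24, 2009 + 30 days = March 26, 2009.
Next gap: 34 days. March 26, 2009 + 34 days = April 29, 2009.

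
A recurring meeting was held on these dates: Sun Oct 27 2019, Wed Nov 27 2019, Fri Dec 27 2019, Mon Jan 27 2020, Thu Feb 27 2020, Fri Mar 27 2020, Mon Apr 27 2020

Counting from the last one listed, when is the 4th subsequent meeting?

Thu Aug 27 2020

Gaps: 31, 30, 31, 31, 29, 31 days — not constant. Every event is on the 27th of the month.
Pattern: the 27th of each month.
Next: May 2020 → Wed May 27 2020.
June 2020: Sat Jun 27 2020.
Next: July 2020 → Mon Jul 27 2020.
August 2020: Thu Aug 27 2020.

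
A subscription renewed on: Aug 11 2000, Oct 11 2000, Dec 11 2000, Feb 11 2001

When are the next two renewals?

The day-of-month is always 11 (61, 61, 62 days between events).
So this recurs on the 11th of every 2 months.
Next: April 2001 → Apr 11 2001.
June 2001: Jun 11 2001.

Apr 11 2001, Jun 11 2001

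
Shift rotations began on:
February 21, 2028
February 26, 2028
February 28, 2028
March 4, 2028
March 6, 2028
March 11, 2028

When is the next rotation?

The gap pattern 5, 2, 5, 2, 5 repeats every 2 events.
These are the Mondays and Saturdays of each week.
Next Monday: March 13, 2028.

March 13, 2028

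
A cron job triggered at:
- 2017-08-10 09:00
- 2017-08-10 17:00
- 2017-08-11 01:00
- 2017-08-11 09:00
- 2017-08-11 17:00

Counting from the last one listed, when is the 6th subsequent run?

2017-08-13 17:00

Spacing: 8, 8, 8, 8 h — constant 8 h.
2017-08-11 17:00 + 8 h = 2017-08-12 01:00.
2017-08-12 01:00 + 8 h = 2017-08-12 09:00.
2017-08-12 09:00 + 8 h = 2017-08-12 17:00.
2017-08-12 17:00 + 8 h = 2017-08-13 01:00.
2017-08-13 01:00 + 8 h = 2017-08-13 09:00.
2017-08-13 09:00 + 8 h = 2017-08-13 17:00.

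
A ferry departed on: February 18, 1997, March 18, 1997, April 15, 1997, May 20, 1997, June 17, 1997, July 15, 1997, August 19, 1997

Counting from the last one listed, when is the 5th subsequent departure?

These are Tuesdays at 28- or 35-day spacing (28, 28, 35, 28, 28, 35).
The pattern: 3rd Tuesday of the month.
September 1997 — 3rd Tuesday is September 16, 1997.
3rd Tuesday of October 1997: October 21, 1997.
3rd Tuesday of November 1997: November 18, 1997.
3rd Tuesday of December 1997: December 16, 1997.
3rd Tuesday of January 1998: January 20, 1998.

January 20, 1998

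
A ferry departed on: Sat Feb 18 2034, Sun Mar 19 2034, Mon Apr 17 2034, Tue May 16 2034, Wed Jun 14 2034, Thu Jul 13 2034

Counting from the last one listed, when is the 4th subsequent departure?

Mon Nov 6 2034

Every event comes 29 days after the last (29, 29, 29, 29, 29).
Thu Jul 13 2034 + 29 days = Fri Aug 11 2034.
Fri Aug 11 2034 + 29 days = Sat Sep 9 2034.
Sat Sep 9 2034 + 29 days = Sun Oct 8 2034.
Sun Oct 8 2034 + 29 days = Mon Nov 6 2034.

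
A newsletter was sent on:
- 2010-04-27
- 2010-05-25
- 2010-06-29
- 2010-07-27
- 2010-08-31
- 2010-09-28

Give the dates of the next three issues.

2010-10-26, 2010-11-30, 2010-12-28

Every date is a Tuesday; gaps 28, 35, 28, 35, 28 days.
Each is the last Tuesday of its month (at least one falls on the 29th or later, ruling out '4th Tuesday').
Last Tuesday of October 2010: 2010-10-26.
Last Tuesday of November 2010: 2010-11-30.
December 2010 ends with Tuesday 2010-12-28.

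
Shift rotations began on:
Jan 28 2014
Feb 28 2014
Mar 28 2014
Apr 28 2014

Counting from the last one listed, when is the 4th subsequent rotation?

Gaps: 31, 28, 31 days — not constant. Every event is on the 28th of the month.
Pattern: the 28th of each month.
May 2014: May 28 2014.
June 2014: Jun 28 2014.
Next: July 2014 → Jul 28 2014.
August 2014: Aug 28 2014.

Aug 28 2014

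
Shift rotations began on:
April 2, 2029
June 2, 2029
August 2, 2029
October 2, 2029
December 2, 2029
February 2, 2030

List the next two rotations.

April 2, 2030; June 2, 2030

Gaps: 61, 61, 61, 61, 62 days — not constant. Every event is on the 2nd of the month.
Pattern: the 2nd of every 2 months.
Next: April 2030 → April 2, 2030.
June 2030: June 2, 2030.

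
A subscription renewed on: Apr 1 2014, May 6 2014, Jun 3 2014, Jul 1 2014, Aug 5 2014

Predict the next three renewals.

These are Tuesdays at 28- or 35-day spacing (35, 28, 28, 35).
The pattern: 1st Tuesday of the month.
1st Tuesday of September 2014: Sep 2 2014.
1st Tuesday of October 2014: Oct 7 2014.
November 2014 — 1st Tuesday is Nov 4 2014.

Sep 2 2014, Oct 7 2014, Nov 4 2014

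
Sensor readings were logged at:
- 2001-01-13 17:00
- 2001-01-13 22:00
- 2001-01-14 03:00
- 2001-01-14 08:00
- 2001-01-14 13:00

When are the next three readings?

Gaps: 5, 5, 5, 5 hours — each event is 5 hours after the previous one.
2001-01-14 13:00 + 5 h = 2001-01-14 18:00.
2001-01-14 18:00 + 5 h = 2001-01-14 23:00.
2001-01-14 23:00 + 5 h = 2001-01-15 04:00.

2001-01-14 18:00, 2001-01-14 23:00, 2001-01-15 04:00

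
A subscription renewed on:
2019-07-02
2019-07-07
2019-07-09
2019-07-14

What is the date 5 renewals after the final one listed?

2019-07-30

Gaps: 5, 2, 5 days — not constant, but cyclic with period 2.
The events fall on every Tuesday and Sunday.
The following Tuesday is 2019-07-16.
The following Sunday is 2019-07-21.
The following Tuesday is 2019-07-23.
Next Sunday: 2019-07-28.
Next Tuesday: 2019-07-30.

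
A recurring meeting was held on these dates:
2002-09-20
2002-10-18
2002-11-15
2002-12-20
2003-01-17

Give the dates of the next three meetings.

2003-02-21, 2003-03-21, 2003-04-18

These are Fridays at 28- or 35-day spacing (28, 28, 35, 28).
The pattern: 3rd Friday of the month.
3rd Friday of February 2003: 2003-02-21.
March 2003 — 3rd Friday is 2003-03-21.
April 2003 — 3rd Friday is 2003-04-18.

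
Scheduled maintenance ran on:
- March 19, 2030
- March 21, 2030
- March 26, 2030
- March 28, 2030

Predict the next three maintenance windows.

April 2, 2030; April 4, 2030; April 9, 2030

Gaps: 2, 5, 2 days — not constant, but cyclic with period 2.
The events fall on every Tuesday and Thursday.
Next Tuesday: April 2, 2030.
Next Thursday: April 4, 2030.
Next Tuesday: April 9, 2030.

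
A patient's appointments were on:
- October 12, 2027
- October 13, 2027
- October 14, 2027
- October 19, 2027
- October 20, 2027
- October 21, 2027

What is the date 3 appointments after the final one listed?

Gaps: 1, 1, 5, 1, 1 days — not constant, but cyclic with period 3.
The events fall on every Tuesday, Wednesday and Thursday.
Next Tuesday: October 26, 2027.
The following Wednesday is October 27, 2027.
Next Thursday: October 28, 2027.

October 28, 2027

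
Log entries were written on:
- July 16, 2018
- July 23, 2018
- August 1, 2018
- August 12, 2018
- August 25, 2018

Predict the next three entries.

The spacing grows by 2 each time: 7, 9, 11, 13 days.
Next gap: 15 days. August 25, 2018 + 15 days = September 9, 2018.
Next gap: 17 days. September 9, 2018 + 17 days = September 26, 2018.
Next gap: 19 days. September 26, 2018 + 19 days = October 15, 2018.

September 9, 2018; September 26, 2018; October 15, 2018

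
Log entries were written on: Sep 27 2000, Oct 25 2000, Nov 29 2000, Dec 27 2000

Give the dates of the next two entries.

All Wednesdays; the gaps (28, 35, 28) vary with month length.
This is the last Wednesday of each month.
January 2001 ends with Wednesday Jan 31 2001.
Last Wednesday of February 2001: Feb 28 2001.

Jan 31 2001, Feb 28 2001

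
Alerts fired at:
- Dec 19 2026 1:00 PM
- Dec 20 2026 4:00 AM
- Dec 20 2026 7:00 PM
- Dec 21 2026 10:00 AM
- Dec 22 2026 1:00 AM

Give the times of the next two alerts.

Spacing: 15, 15, 15, 15 h — constant 15 h.
Dec 22 2026 1:00 AM + 15 h = Dec 22 2026 4:00 PM.
Dec 22 2026 4:00 PM + 15 h = Dec 23 2026 7:00 AM.

Dec 22 2026 4:00 PM, Dec 23 2026 7:00 AM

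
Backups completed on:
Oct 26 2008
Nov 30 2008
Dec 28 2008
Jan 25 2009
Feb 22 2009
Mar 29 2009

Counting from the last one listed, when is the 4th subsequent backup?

Jul 26 2009

All Sundays; the gaps (35, 28, 28, 28, 35) vary with month length.
This is the last Sunday of each month.
April 2009 ends with Sunday Apr 26 2009.
Last Sunday of May 2009: May 31 2009.
Last Sunday of June 2009: Jun 28 2009.
July 2009 ends with Sunday Jul 26 2009.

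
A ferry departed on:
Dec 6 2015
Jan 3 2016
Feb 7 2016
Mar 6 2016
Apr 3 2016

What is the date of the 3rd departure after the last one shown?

These are Sundays at 28- or 35-day spacing (28, 35, 28, 28).
The pattern: 1st Sunday of the month.
1st Sunday of May 2016: May 1 2016.
1st Sunday of June 2016: Jun 5 2016.
1st Sunday of July 2016: Jul 3 2016.

Jul 3 2016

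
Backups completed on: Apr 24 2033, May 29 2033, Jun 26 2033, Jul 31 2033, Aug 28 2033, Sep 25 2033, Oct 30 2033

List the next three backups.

All Sundays; the gaps (35, 28, 35, 28, 28, 35) vary with month length.
This is the last Sunday of each month.
Last Sunday of November 2033: Nov 27 2033.
Last Sunday of December 2033: Dec 25 2033.
January 2034 ends with Sunday Jan 29 2034.

Nov 27 2033, Dec 25 2033, Jan 29 2034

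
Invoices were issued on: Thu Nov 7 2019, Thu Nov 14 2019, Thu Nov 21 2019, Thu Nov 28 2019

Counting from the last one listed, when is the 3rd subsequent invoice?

Every event comes 7 days after the last (7, 7, 7).
Thu Nov 28 2019 + 7 days = Thu Dec 5 2019.
Thu Dec 5 2019 + 7 days = Thu Dec 12 2019.
Thu Dec 12 2019 + 7 days = Thu Dec 19 2019.

Thu Dec 19 2019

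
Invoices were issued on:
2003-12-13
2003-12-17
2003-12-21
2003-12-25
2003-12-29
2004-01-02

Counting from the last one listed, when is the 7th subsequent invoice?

Every event comes 4 days after the last (4, 4, 4, 4, 4).
2004-01-02 + 4 days = 2004-01-06.
2004-01-06 + 4 days = 2004-01-10.
2004-01-10 + 4 days = 2004-01-14.
2004-01-14 + 4 days = 2004-01-18.
2004-01-18 + 4 days = 2004-01-22.
2004-01-22 + 4 days = 2004-01-26.
2004-01-26 + 4 days = 2004-01-30.

2004-01-30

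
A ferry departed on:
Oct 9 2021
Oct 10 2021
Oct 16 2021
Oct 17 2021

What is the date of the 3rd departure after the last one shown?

Every event lands on a Saturday or Sunday (gaps cycle 1, 6, 1).
So the schedule is: every Saturday and Sunday.
Next Saturday: Oct 23 2021.
Next Sunday: Oct 24 2021.
Next Saturday: Oct 30 2021.

Oct 30 2021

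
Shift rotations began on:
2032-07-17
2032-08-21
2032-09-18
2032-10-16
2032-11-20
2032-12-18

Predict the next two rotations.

These are Saturdays at 28- or 35-day spacing (35, 28, 28, 35, 28).
The pattern: 3rd Saturday of the month.
3rd Saturday of January 2033: 2033-01-15.
February 2033 — 3rd Saturday is 2033-02-19.

2033-01-15, 2033-02-19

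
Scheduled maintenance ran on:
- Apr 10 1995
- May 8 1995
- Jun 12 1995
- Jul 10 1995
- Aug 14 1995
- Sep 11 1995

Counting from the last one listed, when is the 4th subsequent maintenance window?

Jan 8 1996

These are Mondays at 28- or 35-day spacing (28, 35, 28, 35, 28).
The pattern: 2nd Monday of the month.
2nd Monday of October 1995: Oct 9 1995.
2nd Monday of November 1995: Nov 13 1995.
2nd Monday of December 1995: Dec 11 1995.
2nd Monday of January 1996: Jan 8 1996.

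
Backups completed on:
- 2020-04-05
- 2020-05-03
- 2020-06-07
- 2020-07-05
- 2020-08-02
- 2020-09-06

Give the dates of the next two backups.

Gaps: 28, 35, 28, 28, 35 days — a mix of 28 and 35. Every date is a Sunday.
Each is the 1st Sunday of its month.
1st Sunday of October 2020: 2020-10-04.
1st Sunday of November 2020: 2020-11-01.

2020-10-04, 2020-11-01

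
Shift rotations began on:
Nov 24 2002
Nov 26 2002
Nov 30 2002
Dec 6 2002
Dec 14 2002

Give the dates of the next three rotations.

Intervals are 2, 4, 6, 8 days — an arithmetic progression with common difference 2.
Next gap: 10 days. Dec 14 2002 + 10 days = Dec 24 2002.
Next gap: 12 days. Dec 24 2002 + 12 days = Jan 5 2003.
Next gap: 14 days. Jan 5 2003 + 14 days = Jan 19 2003.

Dec 24 2002, Jan 5 2003, Jan 19 2003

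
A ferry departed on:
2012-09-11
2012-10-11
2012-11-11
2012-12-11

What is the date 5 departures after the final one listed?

Each date is the 11th; the gaps (30, 31, 30) track the month lengths.
The rule is the 11th of each month.
Next: January 2013 → 2013-01-11.
Next: February 2013 → 2013-02-11.
Next: March 2013 → 2013-03-11.
April 2013: 2013-04-11.
May 2013: 2013-05-11.

2013-05-11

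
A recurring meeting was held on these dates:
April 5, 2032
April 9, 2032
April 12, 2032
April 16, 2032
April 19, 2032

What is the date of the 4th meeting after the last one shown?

May 3, 2032

The gap pattern 4, 3, 4, 3 repeats every 2 events.
These are the Mondays and Fridays of each week.
Next Friday: April 23, 2032.
Next Monday: April 26, 2032.
Next Friday: April 30, 2032.
The following Monday is May 3, 2032.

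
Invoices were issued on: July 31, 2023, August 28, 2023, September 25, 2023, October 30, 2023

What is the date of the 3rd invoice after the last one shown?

January 29, 2024

All Mondays; the gaps (28, 28, 35) vary with month length.
This is the last Monday of each month.
Last Monday of November 2023: November 27, 2023.
Last Monday of December 2023: December 25, 2023.
January 2024 ends with Monday January 29, 2024.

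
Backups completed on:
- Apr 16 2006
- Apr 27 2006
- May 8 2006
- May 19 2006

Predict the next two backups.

Every event comes 11 days after the last (11, 11, 11).
May 19 2006 + 11 days = May 30 2006.
May 30 2006 + 11 days = Jun 10 2006.

May 30 2006, Jun 10 2006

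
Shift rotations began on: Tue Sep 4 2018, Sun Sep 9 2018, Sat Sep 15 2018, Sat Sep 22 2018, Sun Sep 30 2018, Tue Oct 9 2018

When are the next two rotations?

Fri Oct 19 2018, Tue Oct 30 2018

Gaps: 5, 6, 7, 8, 9 days — each gap is 1 larger than the previous one.
Next gap: 10 days. Tue Oct 9 2018 + 10 days = Fri Oct 19 2018.
Next gap: 11 days. Fri Oct 19 2018 + 11 days = Tue Oct 30 2018.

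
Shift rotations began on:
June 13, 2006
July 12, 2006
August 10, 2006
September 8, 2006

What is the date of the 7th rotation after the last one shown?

The spacing is 29, 29, 29 days — always 29 days.
September 8, 2006 + 29 days = October 7, 2006.
October 7, 2006 + 29 days = November 5, 2006.
November 5, 2006 + 29 days = December 4, 2006.
December 4, 2006 + 29 days = January 2, 2007.
January 2, 2007 + 29 days = January 31, 2007.
January 31, 2007 + 29 days = March 1, 2007.
March 1, 2007 + 29 days = March 30, 2007.

March 30, 2007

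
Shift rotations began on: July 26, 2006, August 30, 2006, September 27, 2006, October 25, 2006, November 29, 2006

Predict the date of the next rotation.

December 27, 2006

These are Wednesdays with 35, 28, 28, 35-day gaps.
Each is the final Wednesday of its month — August 30, 2006 is past the 28th, so '4th Wednesday' doesn't fit.
December 2006 ends with Wednesday December 27, 2006.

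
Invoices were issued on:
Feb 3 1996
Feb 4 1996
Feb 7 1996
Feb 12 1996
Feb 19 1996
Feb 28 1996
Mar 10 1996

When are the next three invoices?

Mar 23 1996, Apr 7 1996, Apr 24 1996

Intervals are 1, 3, 5, 7, 9, 11 days — an arithmetic progression with common difference 2.
Next gap: 13 days. Mar 10 1996 + 13 days = Mar 23 1996.
Next gap: 15 days. Mar 23 1996 + 15 days = Apr 7 1996.
Next gap: 17 days. Apr 7 1996 + 17 days = Apr 24 1996.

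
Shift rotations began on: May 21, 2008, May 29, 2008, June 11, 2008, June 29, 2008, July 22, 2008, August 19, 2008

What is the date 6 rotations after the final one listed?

Gaps: 8, 13, 18, 23, 28 days — each gap is 5 larger than the previous one.
Next gap: 33 days. August 19, 2008 + 33 days = September 21, 2008.
Next gap: 38 days. September 21, 2008 + 38 days = October 29, 2008.
Next gap: 43 days. October 29, 2008 + 43 days = December 11, 2008.
Next gap: 48 days. December 11, 2008 + 48 days = January 28, 2009.
Next gap: 53 days. January 28, 2009 + 53 days = March 22, 2009.
Next gap: 58 days. March 22, 2009 + 58 days = May 19, 2009.

May 19, 2009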